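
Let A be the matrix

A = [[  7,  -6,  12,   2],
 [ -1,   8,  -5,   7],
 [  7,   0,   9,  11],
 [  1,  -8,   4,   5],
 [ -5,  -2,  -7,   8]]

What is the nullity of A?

Row reduce to echelon form.
R2 ← R2 + (1/7)·R1: [0, 50/7, -23/7, 51/7]
R3 ← R3 − R1: [0, 6, -3, 9]
R4 ← R4 − (1/7)·R1: [0, -50/7, 16/7, 33/7]
R5 ← R5 + (5/7)·R1: [0, -44/7, 11/7, 66/7]
R3 ← R3 − (21/25)·R2: [0, 0, -6/25, 72/25]
R4 ← R4 + R2: [0, 0, -1, 12]
R5 ← R5 + (22/25)·R2: [0, 0, -33/25, 396/25]
R4 ← R4 − (25/6)·R3: [0, 0, 0, 0]
R5 ← R5 − (11/2)·R3: [0, 0, 0, 0]
3 nonzero rows, so rank(A) = 3.
A has 4 columns; by rank–nullity, nullity = 4 − 3 = 1.

1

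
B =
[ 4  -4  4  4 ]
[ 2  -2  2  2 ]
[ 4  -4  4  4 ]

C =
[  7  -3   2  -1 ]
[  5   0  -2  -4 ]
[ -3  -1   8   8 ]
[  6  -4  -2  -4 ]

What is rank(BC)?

1

First compute BC:
[[ 20, -32,  40,  28],
 [ 10, -16,  20,  14],
 [ 20, -32,  40,  28]]
Now row reduce the product.
R2 ← R2 − (1/2)·R1: [0, 0, 0, 0]
R3 ← R3 − R1: [0, 0, 0, 0]
1 nonzero row, so rank(BC) = 1.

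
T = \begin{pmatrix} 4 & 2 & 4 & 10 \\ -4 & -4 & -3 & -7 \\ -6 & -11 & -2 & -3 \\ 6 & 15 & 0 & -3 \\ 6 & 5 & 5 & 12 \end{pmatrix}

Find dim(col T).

Row reduce to echelon form.
R2 ← R2 + R1: [0, -2, 1, 3]
R3 ← R3 + (3/2)·R1: [0, -8, 4, 12]
R4 ← R4 − (3/2)·R1: [0, 12, -6, -18]
R5 ← R5 − (3/2)·R1: [0, 2, -1, -3]
R3 ← R3 − (4)·R2: [0, 0, 0, 0]
R4 ← R4 + (6)·R2: [0, 0, 0, 0]
R5 ← R5 + R2: [0, 0, 0, 0]
Echelon form has 2 nonzero rows, so rank(T) = 2.
The column space has dimension equal to the rank: 2.

2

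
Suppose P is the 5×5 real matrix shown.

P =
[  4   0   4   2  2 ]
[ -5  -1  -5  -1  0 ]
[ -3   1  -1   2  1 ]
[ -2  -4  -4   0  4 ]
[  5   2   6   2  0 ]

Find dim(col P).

Row reduce to echelon form.
R2 ← R2 + (5/4)·R1: [0, -1, 0, 3/2, 5/2]
R3 ← R3 + (3/4)·R1: [0, 1, 2, 7/2, 5/2]
R4 ← R4 + (1/2)·R1: [0, -4, -2, 1, 5]
R5 ← R5 − (5/4)·R1: [0, 2, 1, -1/2, -5/2]
R3 ← R3 + R2: [0, 0, 2, 5, 5]
R4 ← R4 − (4)·R2: [0, 0, -2, -5, -5]
R5 ← R5 + (2)·R2: [0, 0, 1, 5/2, 5/2]
R4 ← R4 + R3: [0, 0, 0, 0, 0]
R5 ← R5 − (1/2)·R3: [0, 0, 0, 0, 0]
Echelon form has 3 nonzero rows, so rank(P) = 3.
The column space has dimension equal to the rank: 3.

3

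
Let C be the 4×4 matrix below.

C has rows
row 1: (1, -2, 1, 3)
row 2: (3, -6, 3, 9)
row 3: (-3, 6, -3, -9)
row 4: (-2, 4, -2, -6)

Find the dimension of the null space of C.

3

Row reduce to echelon form.
R2 ← R2 − (3)·R1: [0, 0, 0, 0]
R3 ← R3 + (3)·R1: [0, 0, 0, 0]
R4 ← R4 + (2)·R1: [0, 0, 0, 0]
1 nonzero row, so rank(C) = 1.
C has 4 columns; by rank–nullity, nullity = 4 − 1 = 3.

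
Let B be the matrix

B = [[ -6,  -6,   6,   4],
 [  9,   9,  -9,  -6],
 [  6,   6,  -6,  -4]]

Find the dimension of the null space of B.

Row reduce to echelon form.
R2 ← R2 + (3/2)·R1: [0, 0, 0, 0]
R3 ← R3 + R1: [0, 0, 0, 0]
1 nonzero row, so rank(B) = 1.
B has 4 columns; by rank–nullity, nullity = 4 − 1 = 3.

3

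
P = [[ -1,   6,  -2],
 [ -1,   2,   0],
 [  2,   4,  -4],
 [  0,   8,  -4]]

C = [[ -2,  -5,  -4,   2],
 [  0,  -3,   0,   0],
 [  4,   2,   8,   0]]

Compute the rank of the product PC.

First compute PC:
[[ -6, -17, -12,  -2],
 [  2,  -1,   4,  -2],
 [-20, -30, -40,   4],
 [-16, -32, -32,   0]]
Now row reduce the product.
R2 ← R2 + (1/3)·R1: [0, -20/3, 0, -8/3]
R3 ← R3 − (10/3)·R1: [0, 80/3, 0, 32/3]
R4 ← R4 − (8/3)·R1: [0, 40/3, 0, 16/3]
R3 ← R3 + (4)·R2: [0, 0, 0, 0]
R4 ← R4 + (2)·R2: [0, 0, 0, 0]
2 nonzero rows, so rank(PC) = 2.

2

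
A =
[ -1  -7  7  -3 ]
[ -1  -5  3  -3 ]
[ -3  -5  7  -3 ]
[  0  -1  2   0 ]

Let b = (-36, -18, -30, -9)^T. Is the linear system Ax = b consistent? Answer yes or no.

Row reduce the augmented matrix [A | b].
R2 ← R2 − R1: [0, 2, -4, 0, 18]
R3 ← R3 − (3)·R1: [0, 16, -14, 6, 78]
R3 ← R3 − (8)·R2: [0, 0, 18, 6, -66]
R4 ← R4 + (1/2)·R2: [0, 0, 0, 0, 0]
The echelon form has 3 nonzero rows, and every pivot lies in the first 4 columns, so rank(A) = rank([A|b]) = 3.
The system is consistent.

yes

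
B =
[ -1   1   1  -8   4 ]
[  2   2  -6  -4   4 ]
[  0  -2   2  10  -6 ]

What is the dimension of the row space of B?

Row reduce to echelon form.
R2 ← R2 + (2)·R1: [0, 4, -4, -20, 12]
R3 ← R3 + (1/2)·R2: [0, 0, 0, 0, 0]
Echelon form has 2 nonzero rows, so rank(B) = 2.
The row space has dimension equal to the rank: 2.

2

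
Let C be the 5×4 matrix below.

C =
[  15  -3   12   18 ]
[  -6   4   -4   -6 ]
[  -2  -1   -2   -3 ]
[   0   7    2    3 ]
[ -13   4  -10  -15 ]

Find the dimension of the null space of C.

Row reduce to echelon form.
R2 ← R2 + (2/5)·R1: [0, 14/5, 4/5, 6/5]
R3 ← R3 + (2/15)·R1: [0, -7/5, -2/5, -3/5]
R5 ← R5 + (13/15)·R1: [0, 7/5, 2/5, 3/5]
R3 ← R3 + (1/2)·R2: [0, 0, 0, 0]
R4 ← R4 − (5/2)·R2: [0, 0, 0, 0]
R5 ← R5 − (1/2)·R2: [0, 0, 0, 0]
2 nonzero rows, so rank(C) = 2.
C has 4 columns; by rank–nullity, nullity = 4 − 2 = 2.

2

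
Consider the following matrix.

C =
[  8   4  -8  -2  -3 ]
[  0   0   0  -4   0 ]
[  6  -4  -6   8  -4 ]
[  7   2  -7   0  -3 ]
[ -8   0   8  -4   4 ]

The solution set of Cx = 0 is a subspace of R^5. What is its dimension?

Row reduce to echelon form.
R3 ← R3 − (3/4)·R1: [0, -7, 0, 19/2, -7/4]
R4 ← R4 − (7/8)·R1: [0, -3/2, 0, 7/4, -3/8]
R5 ← R5 + R1: [0, 4, 0, -6, 1]
Swap R2 ↔ R3
R4 ← R4 − (3/14)·R2: [0, 0, 0, -2/7, 0]
R5 ← R5 + (4/7)·R2: [0, 0, 0, -4/7, 0]
R4 ← R4 − (1/14)·R3: [0, 0, 0, 0, 0]
R5 ← R5 − (1/7)·R3: [0, 0, 0, 0, 0]
3 nonzero rows, so rank(C) = 3.
C has 5 columns; by rank–nullity, nullity = 5 − 3 = 2.

2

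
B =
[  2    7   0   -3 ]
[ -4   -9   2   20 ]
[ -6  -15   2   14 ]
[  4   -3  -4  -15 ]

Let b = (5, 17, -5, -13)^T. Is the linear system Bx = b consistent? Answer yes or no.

yes

Row reduce the augmented matrix [B | b].
R2 ← R2 + (2)·R1: [0, 5, 2, 14, 27]
R3 ← R3 + (3)·R1: [0, 6, 2, 5, 10]
R4 ← R4 − (2)·R1: [0, -17, -4, -9, -23]
R3 ← R3 − (6/5)·R2: [0, 0, -2/5, -59/5, -112/5]
R4 ← R4 + (17/5)·R2: [0, 0, 14/5, 193/5, 344/5]
R4 ← R4 + (7)·R3: [0, 0, 0, -44, -88]
The echelon form has 4 nonzero rows, and every pivot lies in the first 4 columns, so rank(B) = rank([B|b]) = 4.
The system is consistent.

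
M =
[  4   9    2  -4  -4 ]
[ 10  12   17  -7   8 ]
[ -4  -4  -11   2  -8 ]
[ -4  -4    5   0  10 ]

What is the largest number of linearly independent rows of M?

4

Row reduce to echelon form.
R2 ← R2 − (5/2)·R1: [0, -21/2, 12, 3, 18]
R3 ← R3 + R1: [0, 5, -9, -2, -12]
R4 ← R4 + R1: [0, 5, 7, -4, 6]
R3 ← R3 + (10/21)·R2: [0, 0, -23/7, -4/7, -24/7]
R4 ← R4 + (10/21)·R2: [0, 0, 89/7, -18/7, 102/7]
R4 ← R4 + (89/23)·R3: [0, 0, 0, -110/23, 30/23]
Echelon form has 4 nonzero rows, so rank(M) = 4.
The rank gives the maximum number of linearly independent rows: 4.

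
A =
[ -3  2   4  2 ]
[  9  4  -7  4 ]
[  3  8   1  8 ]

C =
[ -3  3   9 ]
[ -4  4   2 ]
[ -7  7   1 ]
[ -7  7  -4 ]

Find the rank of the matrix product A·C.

2

First compute AC:
[[-41,  41, -27],
 [-22,  22,  66],
 [-104, 104,  12]]
Now row reduce the product.
R2 ← R2 − (22/41)·R1: [0, 0, 3300/41]
R3 ← R3 − (104/41)·R1: [0, 0, 3300/41]
R3 ← R3 − R2: [0, 0, 0]
2 nonzero rows, so rank(AC) = 2.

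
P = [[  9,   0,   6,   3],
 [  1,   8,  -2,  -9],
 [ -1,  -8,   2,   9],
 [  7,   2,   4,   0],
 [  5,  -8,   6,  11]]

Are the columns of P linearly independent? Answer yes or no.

Row reduce P to echelon form.
R2 ← R2 − (1/9)·R1: [0, 8, -8/3, -28/3]
R3 ← R3 + (1/9)·R1: [0, -8, 8/3, 28/3]
R4 ← R4 − (7/9)·R1: [0, 2, -2/3, -7/3]
R5 ← R5 − (5/9)·R1: [0, -8, 8/3, 28/3]
R3 ← R3 + R2: [0, 0, 0, 0]
R4 ← R4 − (1/4)·R2: [0, 0, 0, 0]
R5 ← R5 + R2: [0, 0, 0, 0]
2 pivots among 4 columns.
Only 2 < 4 pivot columns, so the columns are linearly dependent.

no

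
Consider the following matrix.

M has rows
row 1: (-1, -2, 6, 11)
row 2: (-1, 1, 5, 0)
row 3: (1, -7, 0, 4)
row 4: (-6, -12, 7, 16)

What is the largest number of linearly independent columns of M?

4

Row reduce to echelon form.
R2 ← R2 − R1: [0, 3, -1, -11]
R3 ← R3 + R1: [0, -9, 6, 15]
R4 ← R4 − (6)·R1: [0, 0, -29, -50]
R3 ← R3 + (3)·R2: [0, 0, 3, -18]
R4 ← R4 + (29/3)·R3: [0, 0, 0, -224]
Echelon form has 4 nonzero rows, so rank(M) = 4.
The rank gives the maximum number of linearly independent columns: 4.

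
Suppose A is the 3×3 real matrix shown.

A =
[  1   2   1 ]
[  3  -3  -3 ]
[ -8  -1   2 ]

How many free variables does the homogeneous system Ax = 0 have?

Row reduce to echelon form.
R2 ← R2 − (3)·R1: [0, -9, -6]
R3 ← R3 + (8)·R1: [0, 15, 10]
R3 ← R3 + (5/3)·R2: [0, 0, 0]
2 nonzero rows, so rank(A) = 2.
A has 3 columns; by rank–nullity, nullity = 3 − 2 = 1.

1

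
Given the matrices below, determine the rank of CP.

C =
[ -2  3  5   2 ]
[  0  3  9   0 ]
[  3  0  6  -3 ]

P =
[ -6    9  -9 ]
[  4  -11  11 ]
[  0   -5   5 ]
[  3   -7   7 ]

First compute CP:
[[ 30, -90,  90],
 [ 12, -78,  78],
 [-27,  18, -18]]
Now row reduce the product.
R2 ← R2 − (2/5)·R1: [0, -42, 42]
R3 ← R3 + (9/10)·R1: [0, -63, 63]
R3 ← R3 − (3/2)·R2: [0, 0, 0]
2 nonzero rows, so rank(CP) = 2.

2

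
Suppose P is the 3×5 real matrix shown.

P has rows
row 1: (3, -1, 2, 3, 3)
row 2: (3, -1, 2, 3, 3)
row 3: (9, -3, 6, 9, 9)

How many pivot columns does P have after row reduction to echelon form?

1

Row reduce to echelon form.
R2 ← R2 − R1: [0, 0, 0, 0, 0]
R3 ← R3 − (3)·R1: [0, 0, 0, 0, 0]
Echelon form has 1 nonzero row, so rank(P) = 1.
Each nonzero row contributes one pivot column: 1 pivot columns.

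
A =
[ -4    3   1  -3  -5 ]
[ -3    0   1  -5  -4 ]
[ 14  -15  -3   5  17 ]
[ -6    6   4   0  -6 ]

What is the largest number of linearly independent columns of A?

Row reduce to echelon form.
R2 ← R2 − (3/4)·R1: [0, -9/4, 1/4, -11/4, -1/4]
R3 ← R3 + (7/2)·R1: [0, -9/2, 1/2, -11/2, -1/2]
R4 ← R4 − (3/2)·R1: [0, 3/2, 5/2, 9/2, 3/2]
R3 ← R3 − (2)·R2: [0, 0, 0, 0, 0]
R4 ← R4 + (2/3)·R2: [0, 0, 8/3, 8/3, 4/3]
Swap R3 ↔ R4
Echelon form has 3 nonzero rows, so rank(A) = 3.
The rank gives the maximum number of linearly independent columns: 3.

3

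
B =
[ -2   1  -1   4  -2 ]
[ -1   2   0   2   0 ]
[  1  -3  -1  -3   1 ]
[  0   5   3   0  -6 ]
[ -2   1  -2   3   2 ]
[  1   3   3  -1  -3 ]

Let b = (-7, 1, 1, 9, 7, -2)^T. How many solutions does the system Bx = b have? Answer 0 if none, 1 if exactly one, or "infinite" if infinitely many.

0

Row reduce the augmented matrix [B | b].
R2 ← R2 − (1/2)·R1: [0, 3/2, 1/2, 0, 1, 9/2]
R3 ← R3 + (1/2)·R1: [0, -5/2, -3/2, -1, 0, -5/2]
R5 ← R5 − R1: [0, 0, -1, -1, 4, 14]
R6 ← R6 + (1/2)·R1: [0, 7/2, 5/2, 1, -4, -11/2]
R3 ← R3 + (5/3)·R2: [0, 0, -2/3, -1, 5/3, 5]
R4 ← R4 − (10/3)·R2: [0, 0, 4/3, 0, -28/3, -6]
R6 ← R6 − (7/3)·R2: [0, 0, 4/3, 1, -19/3, -16]
R4 ← R4 + (2)·R3: [0, 0, 0, -2, -6, 4]
R5 ← R5 − (3/2)·R3: [0, 0, 0, 1/2, 3/2, 13/2]
R6 ← R6 + (2)·R3: [0, 0, 0, -1, -3, -6]
R5 ← R5 + (1/4)·R4: [0, 0, 0, 0, 0, 15/2]
R6 ← R6 − (1/2)·R4: [0, 0, 0, 0, 0, -8]
R6 ← R6 + (16/15)·R5: [0, 0, 0, 0, 0, 0]
The echelon form has 5 nonzero rows; the last pivot sits in the augmented column, so rank(B) = 4 but rank([B|b]) = 5.
Since the ranks differ, the system is inconsistent.
It has no solutions.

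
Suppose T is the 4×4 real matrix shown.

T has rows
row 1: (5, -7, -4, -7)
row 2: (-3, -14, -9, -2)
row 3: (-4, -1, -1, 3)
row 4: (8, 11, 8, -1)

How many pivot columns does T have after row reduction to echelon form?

Row reduce to echelon form.
R2 ← R2 + (3/5)·R1: [0, -91/5, -57/5, -31/5]
R3 ← R3 + (4/5)·R1: [0, -33/5, -21/5, -13/5]
R4 ← R4 − (8/5)·R1: [0, 111/5, 72/5, 51/5]
R3 ← R3 − (33/91)·R2: [0, 0, -6/91, -32/91]
R4 ← R4 + (111/91)·R2: [0, 0, 45/91, 240/91]
R4 ← R4 + (15/2)·R3: [0, 0, 0, 0]
Echelon form has 3 nonzero rows, so rank(T) = 3.
Each nonzero row contributes one pivot column: 3 pivot columns.

3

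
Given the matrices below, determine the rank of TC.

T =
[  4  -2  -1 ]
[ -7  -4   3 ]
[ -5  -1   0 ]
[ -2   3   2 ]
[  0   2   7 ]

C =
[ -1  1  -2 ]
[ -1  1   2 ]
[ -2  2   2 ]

First compute TC:
[[  0,   0, -14],
 [  5,  -5,  12],
 [  6,  -6,   8],
 [ -5,   5,  14],
 [-16,  16,  18]]
Now row reduce the product.
Swap R1 ↔ R2
R3 ← R3 − (6/5)·R1: [0, 0, -32/5]
R4 ← R4 + R1: [0, 0, 26]
R5 ← R5 + (16/5)·R1: [0, 0, 282/5]
R3 ← R3 − (16/35)·R2: [0, 0, 0]
R4 ← R4 + (13/7)·R2: [0, 0, 0]
R5 ← R5 + (141/35)·R2: [0, 0, 0]
2 nonzero rows, so rank(TC) = 2.

2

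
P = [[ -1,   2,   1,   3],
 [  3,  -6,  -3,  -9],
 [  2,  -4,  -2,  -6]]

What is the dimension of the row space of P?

1

Row reduce to echelon form.
R2 ← R2 + (3)·R1: [0, 0, 0, 0]
R3 ← R3 + (2)·R1: [0, 0, 0, 0]
Echelon form has 1 nonzero row, so rank(P) = 1.
The row space has dimension equal to the rank: 1.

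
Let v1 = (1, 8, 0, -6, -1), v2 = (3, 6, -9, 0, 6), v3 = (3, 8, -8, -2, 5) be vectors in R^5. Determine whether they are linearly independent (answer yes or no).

no

Form the matrix with these vectors as rows and row reduce.
R2 ← R2 − (3)·R1: [0, -18, -9, 18, 9]
R3 ← R3 − (3)·R1: [0, -16, -8, 16, 8]
R3 ← R3 − (8/9)·R2: [0, 0, 0, 0, 0]
2 nonzero rows, so the 3 vectors span a space of dimension 2.
Since 2 < 3, the vectors are linearly dependent.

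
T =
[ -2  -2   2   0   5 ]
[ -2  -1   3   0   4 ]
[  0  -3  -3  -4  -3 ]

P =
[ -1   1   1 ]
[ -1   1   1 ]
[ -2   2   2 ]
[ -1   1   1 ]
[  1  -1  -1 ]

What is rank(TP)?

1

First compute TP:
[[  5,  -5,  -5],
 [  1,  -1,  -1],
 [ 10, -10, -10]]
Now row reduce the product.
R2 ← R2 − (1/5)·R1: [0, 0, 0]
R3 ← R3 − (2)·R1: [0, 0, 0]
1 nonzero row, so rank(TP) = 1.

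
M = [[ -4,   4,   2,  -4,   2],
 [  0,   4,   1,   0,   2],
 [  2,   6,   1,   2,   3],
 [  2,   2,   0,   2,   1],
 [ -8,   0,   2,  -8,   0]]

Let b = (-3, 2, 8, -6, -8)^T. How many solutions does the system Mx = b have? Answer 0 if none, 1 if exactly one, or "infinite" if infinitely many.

0

Row reduce the augmented matrix [M | b].
R3 ← R3 + (1/2)·R1: [0, 8, 2, 0, 4, 13/2]
R4 ← R4 + (1/2)·R1: [0, 4, 1, 0, 2, -15/2]
R5 ← R5 − (2)·R1: [0, -8, -2, 0, -4, -2]
R3 ← R3 − (2)·R2: [0, 0, 0, 0, 0, 5/2]
R4 ← R4 − R2: [0, 0, 0, 0, 0, -19/2]
R5 ← R5 + (2)·R2: [0, 0, 0, 0, 0, 2]
R4 ← R4 + (19/5)·R3: [0, 0, 0, 0, 0, 0]
R5 ← R5 − (4/5)·R3: [0, 0, 0, 0, 0, 0]
The echelon form has 3 nonzero rows; the last pivot sits in the augmented column, so rank(M) = 2 but rank([M|b]) = 3.
Since the ranks differ, the system is inconsistent.
It has no solutions.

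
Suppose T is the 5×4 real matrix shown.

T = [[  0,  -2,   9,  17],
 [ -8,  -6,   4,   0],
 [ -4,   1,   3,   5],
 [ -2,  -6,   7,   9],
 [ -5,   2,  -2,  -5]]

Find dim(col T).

3

Row reduce to echelon form.
Swap R1 ↔ R2
R3 ← R3 − (1/2)·R1: [0, 4, 1, 5]
R4 ← R4 − (1/4)·R1: [0, -9/2, 6, 9]
R5 ← R5 − (5/8)·R1: [0, 23/4, -9/2, -5]
R3 ← R3 + (2)·R2: [0, 0, 19, 39]
R4 ← R4 − (9/4)·R2: [0, 0, -57/4, -117/4]
R5 ← R5 + (23/8)·R2: [0, 0, 171/8, 351/8]
R4 ← R4 + (3/4)·R3: [0, 0, 0, 0]
R5 ← R5 − (9/8)·R3: [0, 0, 0, 0]
Echelon form has 3 nonzero rows, so rank(T) = 3.
The column space has dimension equal to the rank: 3.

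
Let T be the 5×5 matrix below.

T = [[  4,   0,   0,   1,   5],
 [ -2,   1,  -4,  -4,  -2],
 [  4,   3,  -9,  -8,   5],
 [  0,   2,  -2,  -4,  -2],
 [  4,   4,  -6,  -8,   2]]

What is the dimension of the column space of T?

Row reduce to echelon form.
R2 ← R2 + (1/2)·R1: [0, 1, -4, -7/2, 1/2]
R3 ← R3 − R1: [0, 3, -9, -9, 0]
R5 ← R5 − R1: [0, 4, -6, -9, -3]
R3 ← R3 − (3)·R2: [0, 0, 3, 3/2, -3/2]
R4 ← R4 − (2)·R2: [0, 0, 6, 3, -3]
R5 ← R5 − (4)·R2: [0, 0, 10, 5, -5]
R4 ← R4 − (2)·R3: [0, 0, 0, 0, 0]
R5 ← R5 − (10/3)·R3: [0, 0, 0, 0, 0]
Echelon form has 3 nonzero rows, so rank(T) = 3.
The column space has dimension equal to the rank: 3.

3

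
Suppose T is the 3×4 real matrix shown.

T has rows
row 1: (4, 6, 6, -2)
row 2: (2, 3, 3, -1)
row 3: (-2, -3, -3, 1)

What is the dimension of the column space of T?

Row reduce to echelon form.
R2 ← R2 − (1/2)·R1: [0, 0, 0, 0]
R3 ← R3 + (1/2)·R1: [0, 0, 0, 0]
Echelon form has 1 nonzero row, so rank(T) = 1.
The column space has dimension equal to the rank: 1.

1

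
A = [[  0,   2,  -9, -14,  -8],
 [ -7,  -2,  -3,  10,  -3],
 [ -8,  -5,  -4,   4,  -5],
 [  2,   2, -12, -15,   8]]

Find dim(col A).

Row reduce to echelon form.
Swap R1 ↔ R2
R3 ← R3 − (8/7)·R1: [0, -19/7, -4/7, -52/7, -11/7]
R4 ← R4 + (2/7)·R1: [0, 10/7, -90/7, -85/7, 50/7]
R3 ← R3 + (19/14)·R2: [0, 0, -179/14, -185/7, -87/7]
R4 ← R4 − (5/7)·R2: [0, 0, -45/7, -15/7, 90/7]
R4 ← R4 − (90/179)·R3: [0, 0, 0, 1995/179, 3420/179]
Echelon form has 4 nonzero rows, so rank(A) = 4.
The column space has dimension equal to the rank: 4.

4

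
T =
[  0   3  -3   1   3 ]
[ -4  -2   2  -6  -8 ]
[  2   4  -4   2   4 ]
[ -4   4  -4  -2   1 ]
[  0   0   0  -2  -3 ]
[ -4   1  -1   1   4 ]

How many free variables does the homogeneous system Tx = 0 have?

Row reduce to echelon form.
Swap R1 ↔ R2
R3 ← R3 + (1/2)·R1: [0, 3, -3, -1, 0]
R4 ← R4 − R1: [0, 6, -6, 4, 9]
R6 ← R6 − R1: [0, 3, -3, 7, 12]
R3 ← R3 − R2: [0, 0, 0, -2, -3]
R4 ← R4 − (2)·R2: [0, 0, 0, 2, 3]
R6 ← R6 − R2: [0, 0, 0, 6, 9]
R4 ← R4 + R3: [0, 0, 0, 0, 0]
R5 ← R5 − R3: [0, 0, 0, 0, 0]
R6 ← R6 + (3)·R3: [0, 0, 0, 0, 0]
3 nonzero rows, so rank(T) = 3.
T has 5 columns; by rank–nullity, nullity = 5 − 3 = 2.

2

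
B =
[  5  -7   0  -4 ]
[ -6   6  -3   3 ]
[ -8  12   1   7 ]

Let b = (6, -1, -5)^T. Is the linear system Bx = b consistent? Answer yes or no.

no

Row reduce the augmented matrix [B | b].
R2 ← R2 + (6/5)·R1: [0, -12/5, -3, -9/5, 31/5]
R3 ← R3 + (8/5)·R1: [0, 4/5, 1, 3/5, 23/5]
R3 ← R3 + (1/3)·R2: [0, 0, 0, 0, 20/3]
The echelon form has 3 nonzero rows; the last pivot sits in the augmented column, so rank(B) = 2 but rank([B|b]) = 3.
Since the ranks differ, the system is inconsistent.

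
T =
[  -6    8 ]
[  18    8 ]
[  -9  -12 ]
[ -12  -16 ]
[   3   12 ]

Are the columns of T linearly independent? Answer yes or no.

yes

Row reduce T to echelon form.
R2 ← R2 + (3)·R1: [0, 32]
R3 ← R3 − (3/2)·R1: [0, -24]
R4 ← R4 − (2)·R1: [0, -32]
R5 ← R5 + (1/2)·R1: [0, 16]
R3 ← R3 + (3/4)·R2: [0, 0]
R4 ← R4 + R2: [0, 0]
R5 ← R5 − (1/2)·R2: [0, 0]
2 pivots among 2 columns.
Every column is a pivot column, so the columns are linearly independent.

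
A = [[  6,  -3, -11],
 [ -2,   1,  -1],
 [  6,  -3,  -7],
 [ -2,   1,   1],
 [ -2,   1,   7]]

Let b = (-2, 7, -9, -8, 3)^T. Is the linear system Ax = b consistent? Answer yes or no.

no

Row reduce the augmented matrix [A | b].
R2 ← R2 + (1/3)·R1: [0, 0, -14/3, 19/3]
R3 ← R3 − R1: [0, 0, 4, -7]
R4 ← R4 + (1/3)·R1: [0, 0, -8/3, -26/3]
R5 ← R5 + (1/3)·R1: [0, 0, 10/3, 7/3]
R3 ← R3 + (6/7)·R2: [0, 0, 0, -11/7]
R4 ← R4 − (4/7)·R2: [0, 0, 0, -86/7]
R5 ← R5 + (5/7)·R2: [0, 0, 0, 48/7]
R4 ← R4 − (86/11)·R3: [0, 0, 0, 0]
R5 ← R5 + (48/11)·R3: [0, 0, 0, 0]
The echelon form has 3 nonzero rows; the last pivot sits in the augmented column, so rank(A) = 2 but rank([A|b]) = 3.
Since the ranks differ, the system is inconsistent.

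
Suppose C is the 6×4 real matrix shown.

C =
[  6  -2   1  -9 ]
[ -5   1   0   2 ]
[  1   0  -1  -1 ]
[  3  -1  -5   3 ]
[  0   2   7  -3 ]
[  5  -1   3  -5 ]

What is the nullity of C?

Row reduce to echelon form.
R2 ← R2 + (5/6)·R1: [0, -2/3, 5/6, -11/2]
R3 ← R3 − (1/6)·R1: [0, 1/3, -7/6, 1/2]
R4 ← R4 − (1/2)·R1: [0, 0, -11/2, 15/2]
R6 ← R6 − (5/6)·R1: [0, 2/3, 13/6, 5/2]
R3 ← R3 + (1/2)·R2: [0, 0, -3/4, -9/4]
R5 ← R5 + (3)·R2: [0, 0, 19/2, -39/2]
R6 ← R6 + R2: [0, 0, 3, -3]
R4 ← R4 − (22/3)·R3: [0, 0, 0, 24]
R5 ← R5 + (38/3)·R3: [0, 0, 0, -48]
R6 ← R6 + (4)·R3: [0, 0, 0, -12]
R5 ← R5 + (2)·R4: [0, 0, 0, 0]
R6 ← R6 + (1/2)·R4: [0, 0, 0, 0]
4 nonzero rows, so rank(C) = 4.
C has 4 columns; by rank–nullity, nullity = 4 − 4 = 0.

0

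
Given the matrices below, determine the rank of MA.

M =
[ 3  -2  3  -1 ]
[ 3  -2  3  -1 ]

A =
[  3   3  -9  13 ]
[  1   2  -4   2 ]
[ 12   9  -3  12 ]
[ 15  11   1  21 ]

1

First compute MA:
[[ 28,  21, -29,  50],
 [ 28,  21, -29,  50]]
Now row reduce the product.
R2 ← R2 − R1: [0, 0, 0, 0]
1 nonzero row, so rank(MA) = 1.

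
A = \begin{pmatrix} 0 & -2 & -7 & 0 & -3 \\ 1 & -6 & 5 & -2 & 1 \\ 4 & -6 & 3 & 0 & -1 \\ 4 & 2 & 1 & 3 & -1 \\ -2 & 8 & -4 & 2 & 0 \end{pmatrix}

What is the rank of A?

3

Row reduce to echelon form.
Swap R1 ↔ R2
R3 ← R3 − (4)·R1: [0, 18, -17, 8, -5]
R4 ← R4 − (4)·R1: [0, 26, -19, 11, -5]
R5 ← R5 + (2)·R1: [0, -4, 6, -2, 2]
R3 ← R3 + (9)·R2: [0, 0, -80, 8, -32]
R4 ← R4 + (13)·R2: [0, 0, -110, 11, -44]
R5 ← R5 − (2)·R2: [0, 0, 20, -2, 8]
R4 ← R4 − (11/8)·R3: [0, 0, 0, 0, 0]
R5 ← R5 + (1/4)·R3: [0, 0, 0, 0, 0]
Echelon form has 3 nonzero rows, so rank(A) = 3.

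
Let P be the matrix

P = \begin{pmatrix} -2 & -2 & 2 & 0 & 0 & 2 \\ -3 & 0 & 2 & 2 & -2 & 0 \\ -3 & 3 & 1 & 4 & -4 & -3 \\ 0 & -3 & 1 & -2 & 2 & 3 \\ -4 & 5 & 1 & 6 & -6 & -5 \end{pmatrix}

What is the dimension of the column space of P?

2

Row reduce to echelon form.
R2 ← R2 − (3/2)·R1: [0, 3, -1, 2, -2, -3]
R3 ← R3 − (3/2)·R1: [0, 6, -2, 4, -4, -6]
R5 ← R5 − (2)·R1: [0, 9, -3, 6, -6, -9]
R3 ← R3 − (2)·R2: [0, 0, 0, 0, 0, 0]
R4 ← R4 + R2: [0, 0, 0, 0, 0, 0]
R5 ← R5 − (3)·R2: [0, 0, 0, 0, 0, 0]
Echelon form has 2 nonzero rows, so rank(P) = 2.
The column space has dimension equal to the rank: 2.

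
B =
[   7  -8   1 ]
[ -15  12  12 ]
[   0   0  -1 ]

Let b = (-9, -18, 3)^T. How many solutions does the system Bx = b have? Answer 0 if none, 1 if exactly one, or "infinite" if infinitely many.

Row reduce the augmented matrix [B | b].
R2 ← R2 + (15/7)·R1: [0, -36/7, 99/7, -261/7]
The echelon form has 3 nonzero rows, and every pivot lies in the first 3 columns, so rank(B) = rank([B|b]) = 3.
The system is consistent.
rank = 3 = number of unknowns, so the solution is unique.

1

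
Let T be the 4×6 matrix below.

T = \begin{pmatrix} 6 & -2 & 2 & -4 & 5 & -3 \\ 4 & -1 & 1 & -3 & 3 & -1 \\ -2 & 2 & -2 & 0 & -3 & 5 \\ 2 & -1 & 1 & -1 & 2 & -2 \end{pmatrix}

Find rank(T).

Row reduce to echelon form.
R2 ← R2 − (2/3)·R1: [0, 1/3, -1/3, -1/3, -1/3, 1]
R3 ← R3 + (1/3)·R1: [0, 4/3, -4/3, -4/3, -4/3, 4]
R4 ← R4 − (1/3)·R1: [0, -1/3, 1/3, 1/3, 1/3, -1]
R3 ← R3 − (4)·R2: [0, 0, 0, 0, 0, 0]
R4 ← R4 + R2: [0, 0, 0, 0, 0, 0]
Echelon form has 2 nonzero rows, so rank(T) = 2.

2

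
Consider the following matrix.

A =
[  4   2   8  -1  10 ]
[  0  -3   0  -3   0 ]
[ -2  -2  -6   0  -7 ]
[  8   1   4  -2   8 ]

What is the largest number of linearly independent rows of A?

Row reduce to echelon form.
R3 ← R3 + (1/2)·R1: [0, -1, -2, -1/2, -2]
R4 ← R4 − (2)·R1: [0, -3, -12, 0, -12]
R3 ← R3 − (1/3)·R2: [0, 0, -2, 1/2, -2]
R4 ← R4 − R2: [0, 0, -12, 3, -12]
R4 ← R4 − (6)·R3: [0, 0, 0, 0, 0]
Echelon form has 3 nonzero rows, so rank(A) = 3.
The rank gives the maximum number of linearly independent rows: 3.

3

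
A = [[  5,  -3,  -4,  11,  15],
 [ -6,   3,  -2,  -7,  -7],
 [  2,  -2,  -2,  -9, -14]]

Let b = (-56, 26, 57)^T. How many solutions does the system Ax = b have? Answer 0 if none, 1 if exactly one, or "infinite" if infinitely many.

Row reduce the augmented matrix [A | b].
R2 ← R2 + (6/5)·R1: [0, -3/5, -34/5, 31/5, 11, -206/5]
R3 ← R3 − (2/5)·R1: [0, -4/5, -2/5, -67/5, -20, 397/5]
R3 ← R3 − (4/3)·R2: [0, 0, 26/3, -65/3, -104/3, 403/3]
The echelon form has 3 nonzero rows, and every pivot lies in the first 5 columns, so rank(A) = rank([A|b]) = 3.
The system is consistent.
rank = 3 < 5 unknowns, so there are infinitely many solutions.

infinite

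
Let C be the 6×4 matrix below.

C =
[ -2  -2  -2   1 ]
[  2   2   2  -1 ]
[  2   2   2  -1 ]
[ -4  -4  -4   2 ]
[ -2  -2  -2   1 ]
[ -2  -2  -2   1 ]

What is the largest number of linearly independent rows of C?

1

Row reduce to echelon form.
R2 ← R2 + R1: [0, 0, 0, 0]
R3 ← R3 + R1: [0, 0, 0, 0]
R4 ← R4 − (2)·R1: [0, 0, 0, 0]
R5 ← R5 − R1: [0, 0, 0, 0]
R6 ← R6 − R1: [0, 0, 0, 0]
Echelon form has 1 nonzero row, so rank(C) = 1.
The rank gives the maximum number of linearly independent rows: 1.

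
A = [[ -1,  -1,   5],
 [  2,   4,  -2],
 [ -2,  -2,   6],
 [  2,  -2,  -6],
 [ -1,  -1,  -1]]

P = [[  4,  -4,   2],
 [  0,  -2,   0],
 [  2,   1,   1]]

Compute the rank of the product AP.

2

First compute AP:
[[  6,  11,   3],
 [  4, -18,   2],
 [  4,  18,   2],
 [ -4, -10,  -2],
 [ -6,   5,  -3]]
Now row reduce the product.
R2 ← R2 − (2/3)·R1: [0, -76/3, 0]
R3 ← R3 − (2/3)·R1: [0, 32/3, 0]
R4 ← R4 + (2/3)·R1: [0, -8/3, 0]
R5 ← R5 + R1: [0, 16, 0]
R3 ← R3 + (8/19)·R2: [0, 0, 0]
R4 ← R4 − (2/19)·R2: [0, 0, 0]
R5 ← R5 + (12/19)·R2: [0, 0, 0]
2 nonzero rows, so rank(AP) = 2.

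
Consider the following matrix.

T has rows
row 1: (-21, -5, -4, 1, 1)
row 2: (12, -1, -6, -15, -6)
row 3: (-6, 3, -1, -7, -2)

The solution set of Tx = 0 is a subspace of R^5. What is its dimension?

2

Row reduce to echelon form.
R2 ← R2 + (4/7)·R1: [0, -27/7, -58/7, -101/7, -38/7]
R3 ← R3 − (2/7)·R1: [0, 31/7, 1/7, -51/7, -16/7]
R3 ← R3 + (31/27)·R2: [0, 0, -253/27, -644/27, -230/27]
3 nonzero rows, so rank(T) = 3.
T has 5 columns; by rank–nullity, nullity = 5 − 3 = 2.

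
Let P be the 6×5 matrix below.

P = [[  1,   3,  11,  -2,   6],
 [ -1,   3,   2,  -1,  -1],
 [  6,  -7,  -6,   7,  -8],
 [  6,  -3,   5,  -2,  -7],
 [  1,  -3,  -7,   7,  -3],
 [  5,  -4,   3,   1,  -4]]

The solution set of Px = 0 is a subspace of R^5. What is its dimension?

Row reduce to echelon form.
R2 ← R2 + R1: [0, 6, 13, -3, 5]
R3 ← R3 − (6)·R1: [0, -25, -72, 19, -44]
R4 ← R4 − (6)·R1: [0, -21, -61, 10, -43]
R5 ← R5 − R1: [0, -6, -18, 9, -9]
R6 ← R6 − (5)·R1: [0, -19, -52, 11, -34]
R3 ← R3 + (25/6)·R2: [0, 0, -107/6, 13/2, -139/6]
R4 ← R4 + (7/2)·R2: [0, 0, -31/2, -1/2, -51/2]
R5 ← R5 + R2: [0, 0, -5, 6, -4]
R6 ← R6 + (19/6)·R2: [0, 0, -65/6, 3/2, -109/6]
R4 ← R4 − (93/107)·R3: [0, 0, 0, -658/107, -574/107]
R5 ← R5 − (30/107)·R3: [0, 0, 0, 447/107, 267/107]
R6 ← R6 − (65/107)·R3: [0, 0, 0, -262/107, -438/107]
R5 ← R5 + (447/658)·R4: [0, 0, 0, 0, -54/47]
R6 ← R6 − (131/329)·R4: [0, 0, 0, 0, -92/47]
R6 ← R6 − (46/27)·R5: [0, 0, 0, 0, 0]
5 nonzero rows, so rank(P) = 5.
P has 5 columns; by rank–nullity, nullity = 5 − 5 = 0.

0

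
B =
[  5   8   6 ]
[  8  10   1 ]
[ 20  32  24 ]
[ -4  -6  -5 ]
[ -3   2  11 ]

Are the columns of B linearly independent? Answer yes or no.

Row reduce B to echelon form.
R2 ← R2 − (8/5)·R1: [0, -14/5, -43/5]
R3 ← R3 − (4)·R1: [0, 0, 0]
R4 ← R4 + (4/5)·R1: [0, 2/5, -1/5]
R5 ← R5 + (3/5)·R1: [0, 34/5, 73/5]
R4 ← R4 + (1/7)·R2: [0, 0, -10/7]
R5 ← R5 + (17/7)·R2: [0, 0, -44/7]
Swap R3 ↔ R4
R5 ← R5 − (22/5)·R3: [0, 0, 0]
3 pivots among 3 columns.
Every column is a pivot column, so the columns are linearly independent.

yes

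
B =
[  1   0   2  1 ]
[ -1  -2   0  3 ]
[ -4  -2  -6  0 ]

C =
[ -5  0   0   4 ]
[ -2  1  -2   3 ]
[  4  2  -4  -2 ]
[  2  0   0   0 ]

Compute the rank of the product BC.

First compute BC:
[[  5,   4,  -8,   0],
 [ 15,  -2,   4, -10],
 [  0, -14,  28, -10]]
Now row reduce the product.
R2 ← R2 − (3)·R1: [0, -14, 28, -10]
R3 ← R3 − R2: [0, 0, 0, 0]
2 nonzero rows, so rank(BC) = 2.

2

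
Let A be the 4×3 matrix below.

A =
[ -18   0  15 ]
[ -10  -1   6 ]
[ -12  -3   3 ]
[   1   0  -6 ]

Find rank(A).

3

Row reduce to echelon form.
R2 ← R2 − (5/9)·R1: [0, -1, -7/3]
R3 ← R3 − (2/3)·R1: [0, -3, -7]
R4 ← R4 + (1/18)·R1: [0, 0, -31/6]
R3 ← R3 − (3)·R2: [0, 0, 0]
Swap R3 ↔ R4
Echelon form has 3 nonzero rows, so rank(A) = 3.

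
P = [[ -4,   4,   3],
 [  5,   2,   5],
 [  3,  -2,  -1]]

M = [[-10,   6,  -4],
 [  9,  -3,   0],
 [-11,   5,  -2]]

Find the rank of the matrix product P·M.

First compute PM:
[[ 43, -21,  10],
 [-87,  49, -30],
 [-37,  19, -10]]
Now row reduce the product.
R2 ← R2 + (87/43)·R1: [0, 280/43, -420/43]
R3 ← R3 + (37/43)·R1: [0, 40/43, -60/43]
R3 ← R3 − (1/7)·R2: [0, 0, 0]
2 nonzero rows, so rank(PM) = 2.

2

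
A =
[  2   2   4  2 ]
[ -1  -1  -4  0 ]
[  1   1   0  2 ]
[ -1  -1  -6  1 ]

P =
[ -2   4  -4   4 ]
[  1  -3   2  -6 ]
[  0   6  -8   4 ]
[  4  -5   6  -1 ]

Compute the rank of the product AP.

First compute AP:
[[  6,  16, -24,  10],
 [  1, -25,  34, -14],
 [  7,  -9,  10,  -4],
 [  5, -42,  56, -23]]
Now row reduce the product.
R2 ← R2 − (1/6)·R1: [0, -83/3, 38, -47/3]
R3 ← R3 − (7/6)·R1: [0, -83/3, 38, -47/3]
R4 ← R4 − (5/6)·R1: [0, -166/3, 76, -94/3]
R3 ← R3 − R2: [0, 0, 0, 0]
R4 ← R4 − (2)·R2: [0, 0, 0, 0]
2 nonzero rows, so rank(AP) = 2.

2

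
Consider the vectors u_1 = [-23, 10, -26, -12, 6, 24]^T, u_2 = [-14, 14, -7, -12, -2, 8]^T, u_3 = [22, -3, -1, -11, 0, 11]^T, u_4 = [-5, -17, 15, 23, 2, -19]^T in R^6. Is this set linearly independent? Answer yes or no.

yes

Form the matrix with these vectors as rows and row reduce.
R2 ← R2 − (14/23)·R1: [0, 182/23, 203/23, -108/23, -130/23, -152/23]
R3 ← R3 + (22/23)·R1: [0, 151/23, -595/23, -517/23, 132/23, 781/23]
R4 ← R4 − (5/23)·R1: [0, -441/23, 475/23, 589/23, 16/23, -557/23]
R3 ← R3 − (151/182)·R2: [0, 0, -863/26, -1691/91, 73/7, 3589/91]
R4 ← R4 + (63/26)·R2: [0, 0, 1093/26, 185/13, -13, -523/13]
R4 ← R4 + (1093/863)·R3: [0, 0, 0, -56206/6041, 1256/6041, 58718/6041]
4 nonzero rows, so the 4 vectors span a space of dimension 4.
Since 4 = 4, the vectors are linearly independent.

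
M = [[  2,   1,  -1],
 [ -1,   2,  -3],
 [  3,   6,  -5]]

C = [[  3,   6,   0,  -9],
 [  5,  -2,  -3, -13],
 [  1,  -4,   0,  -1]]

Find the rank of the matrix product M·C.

3

First compute MC:
[[ 10,  14,  -3, -30],
 [  4,   2,  -6, -14],
 [ 34,  26, -18, -100]]
Now row reduce the product.
R2 ← R2 − (2/5)·R1: [0, -18/5, -24/5, -2]
R3 ← R3 − (17/5)·R1: [0, -108/5, -39/5, 2]
R3 ← R3 − (6)·R2: [0, 0, 21, 14]
3 nonzero rows, so rank(MC) = 3.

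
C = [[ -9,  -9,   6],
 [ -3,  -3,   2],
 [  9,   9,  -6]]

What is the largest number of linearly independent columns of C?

Row reduce to echelon form.
R2 ← R2 − (1/3)·R1: [0, 0, 0]
R3 ← R3 + R1: [0, 0, 0]
Echelon form has 1 nonzero row, so rank(C) = 1.
The rank gives the maximum number of linearly independent columns: 1.

1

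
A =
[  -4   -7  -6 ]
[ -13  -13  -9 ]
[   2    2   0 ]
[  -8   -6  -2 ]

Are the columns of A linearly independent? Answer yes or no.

yes

Row reduce A to echelon form.
R2 ← R2 − (13/4)·R1: [0, 39/4, 21/2]
R3 ← R3 + (1/2)·R1: [0, -3/2, -3]
R4 ← R4 − (2)·R1: [0, 8, 10]
R3 ← R3 + (2/13)·R2: [0, 0, -18/13]
R4 ← R4 − (32/39)·R2: [0, 0, 18/13]
R4 ← R4 + R3: [0, 0, 0]
3 pivots among 3 columns.
Every column is a pivot column, so the columns are linearly independent.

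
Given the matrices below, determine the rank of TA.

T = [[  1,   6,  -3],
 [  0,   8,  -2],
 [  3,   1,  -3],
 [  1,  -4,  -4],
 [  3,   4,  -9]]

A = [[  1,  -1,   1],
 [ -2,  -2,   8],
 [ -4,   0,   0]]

3

First compute TA:
[[  1, -13,  49],
 [ -8, -16,  64],
 [ 13,  -5,  11],
 [ 25,   7, -31],
 [ 31, -11,  35]]
Now row reduce the product.
R2 ← R2 + (8)·R1: [0, -120, 456]
R3 ← R3 − (13)·R1: [0, 164, -626]
R4 ← R4 − (25)·R1: [0, 332, -1256]
R5 ← R5 − (31)·R1: [0, 392, -1484]
R3 ← R3 + (41/30)·R2: [0, 0, -14/5]
R4 ← R4 + (83/30)·R2: [0, 0, 28/5]
R5 ← R5 + (49/15)·R2: [0, 0, 28/5]
R4 ← R4 + (2)·R3: [0, 0, 0]
R5 ← R5 + (2)·R3: [0, 0, 0]
3 nonzero rows, so rank(TA) = 3.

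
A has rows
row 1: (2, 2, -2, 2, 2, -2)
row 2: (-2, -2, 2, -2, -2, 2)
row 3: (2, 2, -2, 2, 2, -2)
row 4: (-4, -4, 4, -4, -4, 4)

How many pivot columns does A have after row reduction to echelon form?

Row reduce to echelon form.
R2 ← R2 + R1: [0, 0, 0, 0, 0, 0]
R3 ← R3 − R1: [0, 0, 0, 0, 0, 0]
R4 ← R4 + (2)·R1: [0, 0, 0, 0, 0, 0]
Echelon form has 1 nonzero row, so rank(A) = 1.
Each nonzero row contributes one pivot column: 1 pivot columns.

1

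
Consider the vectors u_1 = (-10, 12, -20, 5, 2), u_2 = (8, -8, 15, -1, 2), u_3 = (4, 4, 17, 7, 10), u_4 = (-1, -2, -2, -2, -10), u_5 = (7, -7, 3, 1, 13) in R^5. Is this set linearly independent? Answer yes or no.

Form the matrix with these vectors as rows and row reduce.
R2 ← R2 + (4/5)·R1: [0, 8/5, -1, 3, 18/5]
R3 ← R3 + (2/5)·R1: [0, 44/5, 9, 9, 54/5]
R4 ← R4 − (1/10)·R1: [0, -16/5, 0, -5/2, -51/5]
R5 ← R5 + (7/10)·R1: [0, 7/5, -11, 9/2, 72/5]
R3 ← R3 − (11/2)·R2: [0, 0, 29/2, -15/2, -9]
R4 ← R4 + (2)·R2: [0, 0, -2, 7/2, -3]
R5 ← R5 − (7/8)·R2: [0, 0, -81/8, 15/8, 45/4]
R4 ← R4 + (4/29)·R3: [0, 0, 0, 143/58, -123/29]
R5 ← R5 + (81/116)·R3: [0, 0, 0, -195/58, 144/29]
R5 ← R5 + (15/11)·R4: [0, 0, 0, 0, -9/11]
5 nonzero rows, so the 5 vectors span a space of dimension 5.
Since 5 = 5, the vectors are linearly independent.

yes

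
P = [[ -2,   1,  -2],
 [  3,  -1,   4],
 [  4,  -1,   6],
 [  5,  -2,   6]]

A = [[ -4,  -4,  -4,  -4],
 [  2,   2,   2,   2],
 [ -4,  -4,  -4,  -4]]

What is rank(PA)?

1

First compute PA:
[[ 18,  18,  18,  18],
 [-30, -30, -30, -30],
 [-42, -42, -42, -42],
 [-48, -48, -48, -48]]
Now row reduce the product.
R2 ← R2 + (5/3)·R1: [0, 0, 0, 0]
R3 ← R3 + (7/3)·R1: [0, 0, 0, 0]
R4 ← R4 + (8/3)·R1: [0, 0, 0, 0]
1 nonzero row, so rank(PA) = 1.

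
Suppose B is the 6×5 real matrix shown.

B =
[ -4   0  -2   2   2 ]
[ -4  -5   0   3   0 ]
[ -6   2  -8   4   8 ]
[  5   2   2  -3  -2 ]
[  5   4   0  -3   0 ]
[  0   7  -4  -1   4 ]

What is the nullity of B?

Row reduce to echelon form.
R2 ← R2 − R1: [0, -5, 2, 1, -2]
R3 ← R3 − (3/2)·R1: [0, 2, -5, 1, 5]
R4 ← R4 + (5/4)·R1: [0, 2, -1/2, -1/2, 1/2]
R5 ← R5 + (5/4)·R1: [0, 4, -5/2, -1/2, 5/2]
R3 ← R3 + (2/5)·R2: [0, 0, -21/5, 7/5, 21/5]
R4 ← R4 + (2/5)·R2: [0, 0, 3/10, -1/10, -3/10]
R5 ← R5 + (4/5)·R2: [0, 0, -9/10, 3/10, 9/10]
R6 ← R6 + (7/5)·R2: [0, 0, -6/5, 2/5, 6/5]
R4 ← R4 + (1/14)·R3: [0, 0, 0, 0, 0]
R5 ← R5 − (3/14)·R3: [0, 0, 0, 0, 0]
R6 ← R6 − (2/7)·R3: [0, 0, 0, 0, 0]
3 nonzero rows, so rank(B) = 3.
B has 5 columns; by rank–nullity, nullity = 5 − 3 = 2.

2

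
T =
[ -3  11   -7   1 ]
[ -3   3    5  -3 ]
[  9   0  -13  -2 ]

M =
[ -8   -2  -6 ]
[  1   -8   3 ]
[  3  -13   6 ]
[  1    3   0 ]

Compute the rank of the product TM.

2

First compute TM:
[[ 15,  12,   9],
 [ 39, -92,  57],
 [-113, 145, -132]]
Now row reduce the product.
R2 ← R2 − (13/5)·R1: [0, -616/5, 168/5]
R3 ← R3 + (113/15)·R1: [0, 1177/5, -321/5]
R3 ← R3 + (107/56)·R2: [0, 0, 0]
2 nonzero rows, so rank(TM) = 2.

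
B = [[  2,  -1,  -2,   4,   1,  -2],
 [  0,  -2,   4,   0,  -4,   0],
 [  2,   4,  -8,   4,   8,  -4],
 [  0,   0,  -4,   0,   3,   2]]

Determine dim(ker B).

Row reduce to echelon form.
R3 ← R3 − R1: [0, 5, -6, 0, 7, -2]
R3 ← R3 + (5/2)·R2: [0, 0, 4, 0, -3, -2]
R4 ← R4 + R3: [0, 0, 0, 0, 0, 0]
3 nonzero rows, so rank(B) = 3.
B has 6 columns; by rank–nullity, nullity = 6 − 3 = 3.

3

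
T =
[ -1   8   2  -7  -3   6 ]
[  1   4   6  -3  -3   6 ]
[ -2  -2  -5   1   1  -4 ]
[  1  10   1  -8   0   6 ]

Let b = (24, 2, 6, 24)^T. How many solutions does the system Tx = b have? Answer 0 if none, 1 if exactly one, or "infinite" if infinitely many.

infinite

Row reduce the augmented matrix [T | b].
R2 ← R2 + R1: [0, 12, 8, -10, -6, 12, 26]
R3 ← R3 − (2)·R1: [0, -18, -9, 15, 7, -16, -42]
R4 ← R4 + R1: [0, 18, 3, -15, -3, 12, 48]
R3 ← R3 + (3/2)·R2: [0, 0, 3, 0, -2, 2, -3]
R4 ← R4 − (3/2)·R2: [0, 0, -9, 0, 6, -6, 9]
R4 ← R4 + (3)·R3: [0, 0, 0, 0, 0, 0, 0]
The echelon form has 3 nonzero rows, and every pivot lies in the first 6 columns, so rank(T) = rank([T|b]) = 3.
The system is consistent.
rank = 3 < 6 unknowns, so there are infinitely many solutions.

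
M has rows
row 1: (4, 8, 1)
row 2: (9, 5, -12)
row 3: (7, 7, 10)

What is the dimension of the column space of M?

Row reduce to echelon form.
R2 ← R2 − (9/4)·R1: [0, -13, -57/4]
R3 ← R3 − (7/4)·R1: [0, -7, 33/4]
R3 ← R3 − (7/13)·R2: [0, 0, 207/13]
Echelon form has 3 nonzero rows, so rank(M) = 3.
The column space has dimension equal to the rank: 3.

3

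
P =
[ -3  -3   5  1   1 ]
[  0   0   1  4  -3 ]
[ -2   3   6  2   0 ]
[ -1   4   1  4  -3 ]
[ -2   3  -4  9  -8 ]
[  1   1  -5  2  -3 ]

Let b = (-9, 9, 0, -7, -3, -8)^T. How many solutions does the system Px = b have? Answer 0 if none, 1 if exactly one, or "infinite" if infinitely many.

Row reduce the augmented matrix [P | b].
R3 ← R3 − (2/3)·R1: [0, 5, 8/3, 4/3, -2/3, 6]
R4 ← R4 − (1/3)·R1: [0, 5, -2/3, 11/3, -10/3, -4]
R5 ← R5 − (2/3)·R1: [0, 5, -22/3, 25/3, -26/3, 3]
R6 ← R6 + (1/3)·R1: [0, 0, -10/3, 7/3, -8/3, -11]
Swap R2 ↔ R3
R4 ← R4 − R2: [0, 0, -10/3, 7/3, -8/3, -10]
R5 ← R5 − R2: [0, 0, -10, 7, -8, -3]
R4 ← R4 + (10/3)·R3: [0, 0, 0, 47/3, -38/3, 20]
R5 ← R5 + (10)·R3: [0, 0, 0, 47, -38, 87]
R6 ← R6 + (10/3)·R3: [0, 0, 0, 47/3, -38/3, 19]
R5 ← R5 − (3)·R4: [0, 0, 0, 0, 0, 27]
R6 ← R6 − R4: [0, 0, 0, 0, 0, -1]
R6 ← R6 + (1/27)·R5: [0, 0, 0, 0, 0, 0]
The echelon form has 5 nonzero rows; the last pivot sits in the augmented column, so rank(P) = 4 but rank([P|b]) = 5.
Since the ranks differ, the system is inconsistent.
It has no solutions.

0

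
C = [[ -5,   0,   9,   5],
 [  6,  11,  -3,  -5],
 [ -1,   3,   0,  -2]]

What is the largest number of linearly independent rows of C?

Row reduce to echelon form.
R2 ← R2 + (6/5)·R1: [0, 11, 39/5, 1]
R3 ← R3 − (1/5)·R1: [0, 3, -9/5, -3]
R3 ← R3 − (3/11)·R2: [0, 0, -216/55, -36/11]
Echelon form has 3 nonzero rows, so rank(C) = 3.
The rank gives the maximum number of linearly independent rows: 3.

3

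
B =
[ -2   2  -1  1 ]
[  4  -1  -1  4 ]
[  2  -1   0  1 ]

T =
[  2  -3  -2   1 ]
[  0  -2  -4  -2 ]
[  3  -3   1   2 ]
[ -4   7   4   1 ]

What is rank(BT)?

First compute BT:
[[-11,  12,  -1,  -7],
 [-11,  21,  11,   8],
 [  0,   3,   4,   5]]
Now row reduce the product.
R2 ← R2 − R1: [0, 9, 12, 15]
R3 ← R3 − (1/3)·R2: [0, 0, 0, 0]
2 nonzero rows, so rank(BT) = 2.

2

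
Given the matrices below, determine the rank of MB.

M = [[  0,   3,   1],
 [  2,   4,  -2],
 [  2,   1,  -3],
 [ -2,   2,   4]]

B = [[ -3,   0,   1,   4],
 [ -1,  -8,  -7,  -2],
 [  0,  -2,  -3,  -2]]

First compute MB:
[[ -3, -26, -24,  -8],
 [-10, -28, -20,   4],
 [ -7,  -2,   4,  12],
 [  4, -24, -28, -20]]
Now row reduce the product.
R2 ← R2 − (10/3)·R1: [0, 176/3, 60, 92/3]
R3 ← R3 − (7/3)·R1: [0, 176/3, 60, 92/3]
R4 ← R4 + (4/3)·R1: [0, -176/3, -60, -92/3]
R3 ← R3 − R2: [0, 0, 0, 0]
R4 ← R4 + R2: [0, 0, 0, 0]
2 nonzero rows, so rank(MB) = 2.

2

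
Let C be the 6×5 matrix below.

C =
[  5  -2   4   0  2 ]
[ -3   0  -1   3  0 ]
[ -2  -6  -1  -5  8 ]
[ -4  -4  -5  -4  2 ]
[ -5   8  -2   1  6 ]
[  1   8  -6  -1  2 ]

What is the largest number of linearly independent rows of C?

Row reduce to echelon form.
R2 ← R2 + (3/5)·R1: [0, -6/5, 7/5, 3, 6/5]
R3 ← R3 + (2/5)·R1: [0, -34/5, 3/5, -5, 44/5]
R4 ← R4 + (4/5)·R1: [0, -28/5, -9/5, -4, 18/5]
R5 ← R5 + R1: [0, 6, 2, 1, 8]
R6 ← R6 − (1/5)·R1: [0, 42/5, -34/5, -1, 8/5]
R3 ← R3 − (17/3)·R2: [0, 0, -22/3, -22, 2]
R4 ← R4 − (14/3)·R2: [0, 0, -25/3, -18, -2]
R5 ← R5 + (5)·R2: [0, 0, 9, 16, 14]
R6 ← R6 + (7)·R2: [0, 0, 3, 20, 10]
R4 ← R4 − (25/22)·R3: [0, 0, 0, 7, -47/11]
R5 ← R5 + (27/22)·R3: [0, 0, 0, -11, 181/11]
R6 ← R6 + (9/22)·R3: [0, 0, 0, 11, 119/11]
R5 ← R5 + (11/7)·R4: [0, 0, 0, 0, 750/77]
R6 ← R6 − (11/7)·R4: [0, 0, 0, 0, 1350/77]
R6 ← R6 − (9/5)·R5: [0, 0, 0, 0, 0]
Echelon form has 5 nonzero rows, so rank(C) = 5.
The rank gives the maximum number of linearly independent rows: 5.

5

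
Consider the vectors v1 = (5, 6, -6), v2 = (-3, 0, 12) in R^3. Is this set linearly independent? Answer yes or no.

yes

Form the matrix with these vectors as rows and row reduce.
R2 ← R2 + (3/5)·R1: [0, 18/5, 42/5]
2 nonzero rows, so the 2 vectors span a space of dimension 2.
Since 2 = 2, the vectors are linearly independent.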